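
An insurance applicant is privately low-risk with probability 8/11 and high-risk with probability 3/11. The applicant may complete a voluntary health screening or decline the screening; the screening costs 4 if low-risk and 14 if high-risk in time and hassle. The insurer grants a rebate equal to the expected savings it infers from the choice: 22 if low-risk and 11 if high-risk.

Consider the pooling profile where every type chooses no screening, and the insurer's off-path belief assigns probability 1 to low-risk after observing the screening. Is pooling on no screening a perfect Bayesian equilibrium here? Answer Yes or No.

On path, the insurer holds the prior and pays 8/11·22 + 3/11·11 = 19. Off path (the screening), believing low-risk, it pays 22.
low-risk: no screening nets 19; the screening nets 22 − 4 = 18. low-risk stays.
high-risk: no screening nets 19; the screening nets 22 − 14 = 8. high-risk stays.
No type deviates, so pooling is sustained.

Yes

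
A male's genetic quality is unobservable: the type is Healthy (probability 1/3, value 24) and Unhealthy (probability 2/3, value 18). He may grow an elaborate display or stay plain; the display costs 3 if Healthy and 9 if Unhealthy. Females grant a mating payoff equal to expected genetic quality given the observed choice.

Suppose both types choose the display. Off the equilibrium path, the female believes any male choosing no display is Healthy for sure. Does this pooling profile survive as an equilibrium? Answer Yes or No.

No

On path, the female holds the prior and pays 1/3·24 + 2/3·18 = 20. Off path (no display), believing Healthy, it pays 24.
Healthy: the display nets 20 − 3 = 17; no display nets 24. Healthy would deviate.
Unhealthy: the display nets 20 − 9 = 11; no display nets 24. Unhealthy would deviate.
A type deviates, so pooling fails.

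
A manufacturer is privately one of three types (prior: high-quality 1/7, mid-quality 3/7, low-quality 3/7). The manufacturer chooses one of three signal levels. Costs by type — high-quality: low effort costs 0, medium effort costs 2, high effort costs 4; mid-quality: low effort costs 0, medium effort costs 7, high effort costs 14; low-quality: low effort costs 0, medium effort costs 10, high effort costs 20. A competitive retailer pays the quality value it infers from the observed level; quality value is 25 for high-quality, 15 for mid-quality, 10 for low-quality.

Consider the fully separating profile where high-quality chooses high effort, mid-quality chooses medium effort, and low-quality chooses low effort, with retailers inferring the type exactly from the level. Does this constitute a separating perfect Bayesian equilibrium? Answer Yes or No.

No

Separating prices: high effort → 25, medium effort → 15, low effort → 10.
high-quality (assigned high effort): low effort: 10 − 0 = 10; medium effort: 15 − 2 = 13; high effort: 25 − 4 = 21. high-quality stays.
mid-quality (assigned medium effort): low effort: 10 − 0 = 10; medium effort: 15 − 7 = 8; high effort: 25 − 14 = 11. mid-quality prefers high effort.
low-quality (assigned low effort): low effort: 10 − 0 = 10; medium effort: 15 − 10 = 5; high effort: 25 − 20 = 5. low-quality stays.
At least one type deviates; the separating profile fails.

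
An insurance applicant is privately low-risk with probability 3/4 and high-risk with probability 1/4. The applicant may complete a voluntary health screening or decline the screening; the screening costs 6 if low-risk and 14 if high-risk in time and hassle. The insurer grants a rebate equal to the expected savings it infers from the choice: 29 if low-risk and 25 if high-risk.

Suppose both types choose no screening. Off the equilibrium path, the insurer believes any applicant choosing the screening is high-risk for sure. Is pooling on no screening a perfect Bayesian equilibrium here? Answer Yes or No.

Yes

On path, the insurer holds the prior and pays 3/4·29 + 1/4·25 = 28. Off path (the screening), believing high-risk, it pays 25.
low-risk: no screening nets 28; the screening nets 25 − 6 = 19. low-risk stays.
high-risk: no screening nets 28; the screening nets 25 − 14 = 11. high-risk stays.
No type deviates, so pooling is sustained.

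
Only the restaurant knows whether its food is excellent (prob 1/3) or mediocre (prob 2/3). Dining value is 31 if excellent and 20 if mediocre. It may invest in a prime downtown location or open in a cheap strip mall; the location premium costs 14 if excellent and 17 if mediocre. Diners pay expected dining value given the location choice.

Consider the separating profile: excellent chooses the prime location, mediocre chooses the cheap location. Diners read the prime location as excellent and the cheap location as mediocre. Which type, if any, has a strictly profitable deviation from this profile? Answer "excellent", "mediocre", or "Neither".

excellent

The prime location pays 31; the cheap location pays 20.
excellent: assigned the prime location, nets 31 − 14 = 17; deviating to the cheap location nets 20.
mediocre: assigned the cheap location, nets 20; deviating to the prime location nets 31 − 17 = 14.
The excellent type gains 3 by deviating.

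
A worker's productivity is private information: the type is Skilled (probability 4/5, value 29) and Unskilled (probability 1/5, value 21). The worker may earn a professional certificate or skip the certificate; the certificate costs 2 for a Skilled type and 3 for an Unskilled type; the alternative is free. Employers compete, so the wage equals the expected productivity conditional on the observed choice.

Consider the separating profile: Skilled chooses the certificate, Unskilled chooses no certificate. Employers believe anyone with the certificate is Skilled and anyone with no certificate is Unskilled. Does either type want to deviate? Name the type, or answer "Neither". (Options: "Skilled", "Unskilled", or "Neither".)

The certificate pays 29; no certificate pays 21.
Skilled: assigned the certificate, nets 29 − 2 = 27; deviating to no certificate nets 21.
Unskilled: assigned no certificate, nets 21; deviating to the certificate nets 29 − 3 = 26.
The Unskilled type gains 5 by deviating.

Unskilled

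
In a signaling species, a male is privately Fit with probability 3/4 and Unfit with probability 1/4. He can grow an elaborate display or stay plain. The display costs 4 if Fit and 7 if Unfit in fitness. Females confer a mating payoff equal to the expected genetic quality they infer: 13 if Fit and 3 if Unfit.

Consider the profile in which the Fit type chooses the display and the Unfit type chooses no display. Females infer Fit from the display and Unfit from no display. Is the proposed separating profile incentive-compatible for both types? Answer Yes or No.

Under these beliefs, the display earns mating payoff 13 and no display earns mating payoff 3.
Fit: the display nets 13 − 4 = 9; no display nets 3. Fit prefers the display.
Unfit: the display nets 13 − 7 = 6; no display nets 3. Unfit would deviate to the display.
Unfit has a profitable deviation, so the profile is not an equilibrium.

No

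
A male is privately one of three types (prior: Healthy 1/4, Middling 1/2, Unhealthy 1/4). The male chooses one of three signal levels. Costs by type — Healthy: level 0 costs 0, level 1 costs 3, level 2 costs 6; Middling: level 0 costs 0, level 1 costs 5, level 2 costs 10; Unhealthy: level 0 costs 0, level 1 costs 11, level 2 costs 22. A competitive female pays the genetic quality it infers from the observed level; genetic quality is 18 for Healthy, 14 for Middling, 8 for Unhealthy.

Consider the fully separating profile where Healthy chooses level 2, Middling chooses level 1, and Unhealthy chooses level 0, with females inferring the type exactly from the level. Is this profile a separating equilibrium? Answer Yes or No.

Yes

Separating mating payoffs: level 2 → 18, level 1 → 14, level 0 → 8.
Healthy (assigned level 2): level 0: 8 − 0 = 8; level 1: 14 − 3 = 11; level 2: 18 − 6 = 12. Healthy stays.
Middling (assigned level 1): level 0: 8 − 0 = 8; level 1: 14 − 5 = 9; level 2: 18 − 10 = 8. Middling stays.
Unhealthy (assigned level 0): level 0: 8 − 0 = 8; level 1: 14 − 11 = 3; level 2: 18 − 22 = -4. Unhealthy stays.
Every type prefers its assigned level; separation holds.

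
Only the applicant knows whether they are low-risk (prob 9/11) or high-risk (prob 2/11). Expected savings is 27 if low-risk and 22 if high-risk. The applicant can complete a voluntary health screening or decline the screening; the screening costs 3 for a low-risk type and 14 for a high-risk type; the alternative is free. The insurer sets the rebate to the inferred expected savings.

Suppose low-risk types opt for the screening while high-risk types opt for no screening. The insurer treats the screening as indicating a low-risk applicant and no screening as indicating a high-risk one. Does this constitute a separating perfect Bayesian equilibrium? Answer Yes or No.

Yes

Under these beliefs, the screening earns rebate 27 and no screening earns rebate 22.
low-risk: the screening nets 27 − 3 = 24; no screening nets 22. low-risk prefers the screening.
high-risk: the screening nets 27 − 14 = 13; no screening nets 22. high-risk prefers no screening.
Neither type deviates, so the separating profile is an equilibrium.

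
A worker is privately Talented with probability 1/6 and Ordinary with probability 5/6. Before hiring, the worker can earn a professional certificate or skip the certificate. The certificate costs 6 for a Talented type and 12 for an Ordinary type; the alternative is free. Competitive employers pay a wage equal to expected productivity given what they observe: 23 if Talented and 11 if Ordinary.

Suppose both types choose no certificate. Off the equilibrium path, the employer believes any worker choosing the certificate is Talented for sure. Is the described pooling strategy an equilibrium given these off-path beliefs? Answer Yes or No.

On path, the employer holds the prior and pays 1/6·23 + 5/6·11 = 13. Off path (the certificate), believing Talented, it pays 23.
Talented: no certificate nets 13; the certificate nets 23 − 6 = 17. Talented would deviate.
Ordinary: no certificate nets 13; the certificate nets 23 − 12 = 11. Ordinary stays.
A type deviates, so pooling fails.

No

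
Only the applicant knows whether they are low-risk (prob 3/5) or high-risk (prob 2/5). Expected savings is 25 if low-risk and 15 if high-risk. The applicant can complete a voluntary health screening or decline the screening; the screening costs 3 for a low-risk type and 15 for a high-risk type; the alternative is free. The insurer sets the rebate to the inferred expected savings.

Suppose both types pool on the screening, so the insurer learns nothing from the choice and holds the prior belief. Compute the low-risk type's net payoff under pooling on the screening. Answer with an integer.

18

Pooled rebate = 3/5·25 + 2/5·15 = 21.
low-risk pays cost 3 for the screening, so net payoff = 21 − 3 = 18.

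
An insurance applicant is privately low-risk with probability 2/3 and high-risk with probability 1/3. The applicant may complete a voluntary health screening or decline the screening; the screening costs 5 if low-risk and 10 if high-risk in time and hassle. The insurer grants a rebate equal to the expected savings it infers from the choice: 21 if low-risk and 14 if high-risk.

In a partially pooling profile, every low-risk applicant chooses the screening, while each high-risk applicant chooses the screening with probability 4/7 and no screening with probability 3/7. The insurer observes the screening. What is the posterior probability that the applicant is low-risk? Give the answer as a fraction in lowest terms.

P(the screening) = (2/3)·1 + (1/3)·(4/7) = 6/7.
By Bayes' rule, P(low-risk | the screening) = (2/3) / (6/7) = 7/9.

7/9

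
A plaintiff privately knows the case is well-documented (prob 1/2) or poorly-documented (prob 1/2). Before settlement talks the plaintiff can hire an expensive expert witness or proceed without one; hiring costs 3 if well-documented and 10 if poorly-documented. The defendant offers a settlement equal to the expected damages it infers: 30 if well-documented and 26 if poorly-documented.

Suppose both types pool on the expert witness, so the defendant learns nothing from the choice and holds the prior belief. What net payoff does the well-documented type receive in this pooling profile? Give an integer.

Pooled settlement = 1/2·30 + 1/2·26 = 28.
well-documented pays cost 3 for the expert witness, so net payoff = 28 − 3 = 25.

25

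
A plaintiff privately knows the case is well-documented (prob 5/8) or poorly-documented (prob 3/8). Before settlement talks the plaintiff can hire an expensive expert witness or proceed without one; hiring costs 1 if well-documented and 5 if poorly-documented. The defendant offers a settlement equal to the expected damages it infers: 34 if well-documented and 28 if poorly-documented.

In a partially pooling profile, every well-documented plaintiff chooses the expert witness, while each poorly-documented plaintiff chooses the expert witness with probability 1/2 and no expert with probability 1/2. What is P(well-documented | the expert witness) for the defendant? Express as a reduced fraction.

10/13

P(the expert witness) = (5/8)·1 + (3/8)·(1/2) = 13/16.
By Bayes' rule, P(well-documented | the expert witness) = (5/8) / (13/16) = 10/13.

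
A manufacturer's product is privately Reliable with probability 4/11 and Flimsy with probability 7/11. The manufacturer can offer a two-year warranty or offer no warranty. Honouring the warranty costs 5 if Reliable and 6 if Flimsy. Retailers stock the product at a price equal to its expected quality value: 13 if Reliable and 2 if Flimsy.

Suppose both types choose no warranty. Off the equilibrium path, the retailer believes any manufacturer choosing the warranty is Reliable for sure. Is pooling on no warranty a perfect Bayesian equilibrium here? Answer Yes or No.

On path, the retailer holds the prior and pays 4/11·13 + 7/11·2 = 6. Off path (the warranty), believing Reliable, it pays 13.
Reliable: no warranty nets 6; the warranty nets 13 − 5 = 8. Reliable would deviate.
Flimsy: no warranty nets 6; the warranty nets 13 − 6 = 7. Flimsy would deviate.
A type deviates, so pooling fails.

No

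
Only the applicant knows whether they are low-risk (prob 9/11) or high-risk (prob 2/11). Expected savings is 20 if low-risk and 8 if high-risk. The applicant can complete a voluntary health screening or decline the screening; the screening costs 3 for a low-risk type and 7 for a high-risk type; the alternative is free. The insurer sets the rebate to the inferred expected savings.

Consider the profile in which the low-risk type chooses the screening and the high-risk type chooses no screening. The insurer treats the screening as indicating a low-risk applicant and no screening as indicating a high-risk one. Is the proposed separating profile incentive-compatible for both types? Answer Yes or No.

Under these beliefs, the screening earns rebate 20 and no screening earns rebate 8.
low-risk: the screening nets 20 − 3 = 17; no screening nets 8. low-risk prefers the screening.
high-risk: the screening nets 20 − 7 = 13; no screening nets 8. high-risk would deviate to the screening.
high-risk has a profitable deviation, so the profile is not an equilibrium.

No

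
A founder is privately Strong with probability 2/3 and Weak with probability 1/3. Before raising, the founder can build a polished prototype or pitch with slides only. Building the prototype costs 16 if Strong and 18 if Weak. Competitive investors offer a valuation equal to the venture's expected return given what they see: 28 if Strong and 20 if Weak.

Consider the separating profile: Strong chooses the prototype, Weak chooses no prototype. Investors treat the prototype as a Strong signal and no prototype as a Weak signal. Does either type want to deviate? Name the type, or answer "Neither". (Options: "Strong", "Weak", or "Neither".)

The prototype pays 28; no prototype pays 20.
Strong: assigned the prototype, nets 28 − 16 = 12; deviating to no prototype nets 20.
Weak: assigned no prototype, nets 20; deviating to the prototype nets 28 − 18 = 10.
The Strong type gains 8 by deviating.

Strong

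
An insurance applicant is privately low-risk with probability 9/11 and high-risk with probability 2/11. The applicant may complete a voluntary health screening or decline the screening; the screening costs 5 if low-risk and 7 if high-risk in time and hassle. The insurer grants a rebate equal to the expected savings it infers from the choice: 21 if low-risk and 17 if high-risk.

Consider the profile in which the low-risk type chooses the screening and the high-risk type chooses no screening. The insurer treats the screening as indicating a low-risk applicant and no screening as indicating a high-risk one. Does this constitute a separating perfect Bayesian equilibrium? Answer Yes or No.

No

Under these beliefs, the screening earns rebate 21 and no screening earns rebate 17.
low-risk: the screening nets 21 − 5 = 16; no screening nets 17. low-risk would deviate to no screening.
high-risk: the screening nets 21 − 7 = 14; no screening nets 17. high-risk prefers no screening.
low-risk has a profitable deviation, so the profile is not an equilibrium.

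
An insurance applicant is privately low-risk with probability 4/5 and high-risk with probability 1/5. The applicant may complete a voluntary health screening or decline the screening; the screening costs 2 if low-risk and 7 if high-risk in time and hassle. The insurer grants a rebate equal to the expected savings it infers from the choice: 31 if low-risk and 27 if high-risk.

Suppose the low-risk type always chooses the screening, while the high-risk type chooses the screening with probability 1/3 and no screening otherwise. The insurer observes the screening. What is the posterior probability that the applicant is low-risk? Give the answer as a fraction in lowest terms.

12/13

P(the screening) = (4/5)·1 + (1/5)·(1/3) = 13/15.
By Bayes' rule, P(low-risk | the screening) = (4/5) / (13/15) = 12/13.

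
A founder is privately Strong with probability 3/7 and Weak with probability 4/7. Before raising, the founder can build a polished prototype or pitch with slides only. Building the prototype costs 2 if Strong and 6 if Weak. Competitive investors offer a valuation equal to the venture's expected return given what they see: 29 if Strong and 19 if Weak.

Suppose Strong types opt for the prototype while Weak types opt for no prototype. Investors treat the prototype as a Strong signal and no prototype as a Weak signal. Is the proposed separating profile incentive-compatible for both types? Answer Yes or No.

Under these beliefs, the prototype earns valuation 29 and no prototype earns valuation 19.
Strong: the prototype nets 29 − 2 = 27; no prototype nets 19. Strong prefers the prototype.
Weak: the prototype nets 29 − 6 = 23; no prototype nets 19. Weak would deviate to the prototype.
Weak has a profitable deviation, so the profile is not an equilibrium.

No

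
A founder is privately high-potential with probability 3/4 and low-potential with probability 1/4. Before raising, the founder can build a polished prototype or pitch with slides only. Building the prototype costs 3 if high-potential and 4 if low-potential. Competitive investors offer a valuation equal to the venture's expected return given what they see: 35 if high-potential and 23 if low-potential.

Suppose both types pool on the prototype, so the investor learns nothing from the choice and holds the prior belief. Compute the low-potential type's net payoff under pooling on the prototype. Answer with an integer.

Pooled valuation = 3/4·35 + 1/4·23 = 32.
low-potential pays cost 4 for the prototype, so net payoff = 32 − 4 = 28.

28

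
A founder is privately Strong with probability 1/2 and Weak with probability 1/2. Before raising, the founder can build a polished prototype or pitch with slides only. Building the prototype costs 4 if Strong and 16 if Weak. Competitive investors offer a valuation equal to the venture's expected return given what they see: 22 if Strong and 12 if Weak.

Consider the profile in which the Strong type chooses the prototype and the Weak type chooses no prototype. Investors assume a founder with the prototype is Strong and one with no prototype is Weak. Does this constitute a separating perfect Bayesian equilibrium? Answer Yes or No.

Yes

Under these beliefs, the prototype earns valuation 22 and no prototype earns valuation 12.
Strong: the prototype nets 22 − 4 = 18; no prototype nets 12. Strong prefers the prototype.
Weak: the prototype nets 22 − 16 = 6; no prototype nets 12. Weak prefers no prototype.
Neither type deviates, so the separating profile is an equilibrium.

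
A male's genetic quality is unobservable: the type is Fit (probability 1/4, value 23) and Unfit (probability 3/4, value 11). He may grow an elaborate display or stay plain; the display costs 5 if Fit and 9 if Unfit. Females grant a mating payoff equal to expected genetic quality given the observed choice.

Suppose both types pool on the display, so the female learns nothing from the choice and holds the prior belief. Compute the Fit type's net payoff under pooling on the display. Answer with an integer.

Pooled mating payoff = 1/4·23 + 3/4·11 = 14.
Fit pays cost 5 for the display, so net payoff = 14 − 5 = 9.

9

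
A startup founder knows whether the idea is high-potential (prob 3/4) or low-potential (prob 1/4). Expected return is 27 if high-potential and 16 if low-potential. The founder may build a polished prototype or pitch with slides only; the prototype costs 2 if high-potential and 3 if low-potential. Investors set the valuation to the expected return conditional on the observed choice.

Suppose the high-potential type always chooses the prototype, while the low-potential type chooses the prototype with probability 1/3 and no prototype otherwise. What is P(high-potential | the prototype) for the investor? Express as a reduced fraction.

9/10

P(the prototype) = (3/4)·1 + (1/4)·(1/3) = 5/6.
By Bayes' rule, P(high-potential | the prototype) = (3/4) / (5/6) = 9/10.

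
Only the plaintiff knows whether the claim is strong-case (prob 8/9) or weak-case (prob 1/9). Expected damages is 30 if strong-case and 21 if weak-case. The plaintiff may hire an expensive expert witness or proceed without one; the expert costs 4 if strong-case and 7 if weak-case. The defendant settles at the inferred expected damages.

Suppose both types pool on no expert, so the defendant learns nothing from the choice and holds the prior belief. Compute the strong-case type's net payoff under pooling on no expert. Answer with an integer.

Pooled settlement = 8/9·30 + 1/9·21 = 29.
strong-case pays no cost for no expert, so net payoff = 29.

29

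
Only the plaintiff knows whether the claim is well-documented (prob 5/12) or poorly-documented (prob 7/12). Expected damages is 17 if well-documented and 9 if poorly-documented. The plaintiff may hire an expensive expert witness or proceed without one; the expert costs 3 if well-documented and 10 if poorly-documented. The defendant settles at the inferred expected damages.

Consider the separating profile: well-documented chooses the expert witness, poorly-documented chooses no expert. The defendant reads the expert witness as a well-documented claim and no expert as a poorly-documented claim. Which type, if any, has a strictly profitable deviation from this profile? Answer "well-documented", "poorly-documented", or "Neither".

The expert witness pays 17; no expert pays 9.
well-documented: assigned the expert witness, nets 17 − 3 = 14; deviating to no expert nets 9.
poorly-documented: assigned no expert, nets 9; deviating to the expert witness nets 17 − 10 = 7.
Both types strictly prefer their assigned action; no profitable deviation.

Neither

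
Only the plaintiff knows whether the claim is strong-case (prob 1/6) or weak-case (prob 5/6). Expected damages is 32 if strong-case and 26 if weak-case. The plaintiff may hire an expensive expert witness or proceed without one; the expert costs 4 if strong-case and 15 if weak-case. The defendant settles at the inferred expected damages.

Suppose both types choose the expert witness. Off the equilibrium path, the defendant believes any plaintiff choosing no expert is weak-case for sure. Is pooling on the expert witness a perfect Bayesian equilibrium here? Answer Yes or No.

On path, the defendant holds the prior and pays 1/6·32 + 5/6·26 = 27. Off path (no expert), believing weak-case, it pays 26.
strong-case: the expert witness nets 27 − 4 = 23; no expert nets 26. strong-case would deviate.
weak-case: the expert witness nets 27 − 15 = 12; no expert nets 26. weak-case would deviate.
A type deviates, so pooling fails.

No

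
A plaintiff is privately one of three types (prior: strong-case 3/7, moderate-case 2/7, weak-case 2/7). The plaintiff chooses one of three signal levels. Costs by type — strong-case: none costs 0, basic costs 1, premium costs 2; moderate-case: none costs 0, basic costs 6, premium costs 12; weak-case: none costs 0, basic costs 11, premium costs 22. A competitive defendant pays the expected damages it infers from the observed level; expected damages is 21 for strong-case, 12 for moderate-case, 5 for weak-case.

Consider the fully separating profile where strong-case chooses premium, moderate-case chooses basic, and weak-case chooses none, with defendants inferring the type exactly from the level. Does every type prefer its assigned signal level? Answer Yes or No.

Separating settlements: premium → 21, basic → 12, none → 5.
strong-case (assigned premium): none: 5 − 0 = 5; basic: 12 − 1 = 11; premium: 21 − 2 = 19. strong-case stays.
moderate-case (assigned basic): none: 5 − 0 = 5; basic: 12 − 6 = 6; premium: 21 − 12 = 9. moderate-case prefers premium.
weak-case (assigned none): none: 5 − 0 = 5; basic: 12 − 11 = 1; premium: 21 − 22 = -1. weak-case stays.
At least one type deviates; the separating profile fails.

No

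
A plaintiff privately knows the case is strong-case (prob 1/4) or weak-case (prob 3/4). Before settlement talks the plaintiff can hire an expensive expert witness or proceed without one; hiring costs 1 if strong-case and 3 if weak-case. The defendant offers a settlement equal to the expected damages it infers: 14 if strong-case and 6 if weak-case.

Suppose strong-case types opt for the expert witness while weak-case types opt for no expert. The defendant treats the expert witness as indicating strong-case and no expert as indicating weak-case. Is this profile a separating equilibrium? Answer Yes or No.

Under these beliefs, the expert witness earns settlement 14 and no expert earns settlement 6.
strong-case: the expert witness nets 14 − 1 = 13; no expert nets 6. strong-case prefers the expert witness.
weak-case: the expert witness nets 14 − 3 = 11; no expert nets 6. weak-case would deviate to the expert witness.
weak-case has a profitable deviation, so the profile is not an equilibrium.

No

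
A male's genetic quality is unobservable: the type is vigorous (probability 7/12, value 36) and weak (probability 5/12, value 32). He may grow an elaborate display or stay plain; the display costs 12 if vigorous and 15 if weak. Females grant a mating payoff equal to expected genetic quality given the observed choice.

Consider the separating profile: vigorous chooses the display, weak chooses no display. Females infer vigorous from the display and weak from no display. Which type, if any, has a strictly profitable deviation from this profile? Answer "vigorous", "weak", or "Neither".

The display pays 36; no display pays 32.
vigorous: assigned the display, nets 36 − 12 = 24; deviating to no display nets 32.
weak: assigned no display, nets 32; deviating to the display nets 36 − 15 = 21.
The vigorous type gains 8 by deviating.

vigorous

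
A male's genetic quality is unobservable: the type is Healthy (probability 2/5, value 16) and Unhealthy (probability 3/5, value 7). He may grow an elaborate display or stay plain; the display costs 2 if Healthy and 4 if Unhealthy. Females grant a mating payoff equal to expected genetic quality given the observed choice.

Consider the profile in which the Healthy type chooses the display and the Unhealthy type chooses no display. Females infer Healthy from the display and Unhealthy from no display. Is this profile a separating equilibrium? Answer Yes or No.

Under these beliefs, the display earns mating payoff 16 and no display earns mating payoff 7.
Healthy: the display nets 16 − 2 = 14; no display nets 7. Healthy prefers the display.
Unhealthy: the display nets 16 − 4 = 12; no display nets 7. Unhealthy would deviate to the display.
Unhealthy has a profitable deviation, so the profile is not an equilibrium.

No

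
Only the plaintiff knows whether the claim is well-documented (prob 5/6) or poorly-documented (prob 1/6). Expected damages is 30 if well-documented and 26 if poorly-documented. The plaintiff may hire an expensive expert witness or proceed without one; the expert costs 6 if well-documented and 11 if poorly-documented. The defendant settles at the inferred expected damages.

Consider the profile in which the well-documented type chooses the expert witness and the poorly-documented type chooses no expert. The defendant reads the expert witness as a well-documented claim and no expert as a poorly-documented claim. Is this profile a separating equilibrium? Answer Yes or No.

Under these beliefs, the expert witness earns settlement 30 and no expert earns settlement 26.
well-documented: the expert witness nets 30 − 6 = 24; no expert nets 26. well-documented would deviate to no expert.
poorly-documented: the expert witness nets 30 − 11 = 19; no expert nets 26. poorly-documented prefers no expert.
well-documented has a profitable deviation, so the profile is not an equilibrium.

No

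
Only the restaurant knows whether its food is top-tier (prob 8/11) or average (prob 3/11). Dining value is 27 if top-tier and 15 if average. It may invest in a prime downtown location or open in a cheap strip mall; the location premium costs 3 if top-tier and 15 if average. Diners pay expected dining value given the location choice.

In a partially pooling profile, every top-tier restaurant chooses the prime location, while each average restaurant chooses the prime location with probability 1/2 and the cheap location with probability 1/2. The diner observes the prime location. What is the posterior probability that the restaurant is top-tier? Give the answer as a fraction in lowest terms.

16/19

P(the prime location) = (8/11)·1 + (3/11)·(1/2) = 19/22.
By Bayes' rule, P(top-tier | the prime location) = (8/11) / (19/22) = 16/19.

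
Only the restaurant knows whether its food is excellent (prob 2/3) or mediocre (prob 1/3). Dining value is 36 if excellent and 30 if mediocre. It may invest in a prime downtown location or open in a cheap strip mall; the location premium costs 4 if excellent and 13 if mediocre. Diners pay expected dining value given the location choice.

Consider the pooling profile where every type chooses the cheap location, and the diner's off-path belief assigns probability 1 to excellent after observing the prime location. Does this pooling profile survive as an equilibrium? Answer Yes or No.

On path, the diner holds the prior and pays 2/3·36 + 1/3·30 = 34. Off path (the prime location), believing excellent, it pays 36.
excellent: the cheap location nets 34; the prime location nets 36 − 4 = 32. excellent stays.
mediocre: the cheap location nets 34; the prime location nets 36 − 13 = 23. mediocre stays.
No type deviates, so pooling is sustained.

Yes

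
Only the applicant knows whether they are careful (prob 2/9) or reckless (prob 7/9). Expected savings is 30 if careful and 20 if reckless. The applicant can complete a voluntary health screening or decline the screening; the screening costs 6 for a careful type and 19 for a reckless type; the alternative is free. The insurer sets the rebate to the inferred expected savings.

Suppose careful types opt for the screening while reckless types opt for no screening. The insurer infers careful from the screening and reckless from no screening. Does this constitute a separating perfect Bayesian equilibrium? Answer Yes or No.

Yes

Under these beliefs, the screening earns rebate 30 and no screening earns rebate 20.
careful: the screening nets 30 − 6 = 24; no screening nets 20. careful prefers the screening.
reckless: the screening nets 30 − 19 = 11; no screening nets 20. reckless prefers no screening.
Neither type deviates, so the separating profile is an equilibrium.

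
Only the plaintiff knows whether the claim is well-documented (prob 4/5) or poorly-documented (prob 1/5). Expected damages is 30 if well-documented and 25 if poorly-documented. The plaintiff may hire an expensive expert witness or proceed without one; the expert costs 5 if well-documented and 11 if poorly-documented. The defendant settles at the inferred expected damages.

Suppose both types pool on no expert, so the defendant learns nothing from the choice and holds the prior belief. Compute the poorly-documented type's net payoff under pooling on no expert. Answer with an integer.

Pooled settlement = 4/5·30 + 1/5·25 = 29.
poorly-documented pays no cost for no expert, so net payoff = 29.

29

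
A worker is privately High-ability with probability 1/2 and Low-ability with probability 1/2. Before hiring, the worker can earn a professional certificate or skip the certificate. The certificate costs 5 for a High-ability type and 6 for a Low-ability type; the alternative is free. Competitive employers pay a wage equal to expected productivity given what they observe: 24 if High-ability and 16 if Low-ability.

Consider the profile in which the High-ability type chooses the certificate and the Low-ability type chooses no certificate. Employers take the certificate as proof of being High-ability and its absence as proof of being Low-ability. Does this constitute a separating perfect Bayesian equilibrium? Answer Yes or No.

Under these beliefs, the certificate earns wage 24 and no certificate earns wage 16.
High-ability: the certificate nets 24 − 5 = 19; no certificate nets 16. High-ability prefers the certificate.
Low-ability: the certificate nets 24 − 6 = 18; no certificate nets 16. Low-ability would deviate to the certificate.
Low-ability has a profitable deviation, so the profile is not an equilibrium.

No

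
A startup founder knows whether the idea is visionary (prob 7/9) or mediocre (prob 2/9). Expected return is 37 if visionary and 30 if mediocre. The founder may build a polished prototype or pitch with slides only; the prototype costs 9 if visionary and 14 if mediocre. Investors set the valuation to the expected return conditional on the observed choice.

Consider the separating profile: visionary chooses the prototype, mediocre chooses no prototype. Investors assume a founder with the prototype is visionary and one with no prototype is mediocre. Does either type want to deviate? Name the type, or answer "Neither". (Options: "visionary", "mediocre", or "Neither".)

The prototype pays 37; no prototype pays 30.
visionary: assigned the prototype, nets 37 − 9 = 28; deviating to no prototype nets 30.
mediocre: assigned no prototype, nets 30; deviating to the prototype nets 37 − 14 = 23.
The visionary type gains 2 by deviating.

visionary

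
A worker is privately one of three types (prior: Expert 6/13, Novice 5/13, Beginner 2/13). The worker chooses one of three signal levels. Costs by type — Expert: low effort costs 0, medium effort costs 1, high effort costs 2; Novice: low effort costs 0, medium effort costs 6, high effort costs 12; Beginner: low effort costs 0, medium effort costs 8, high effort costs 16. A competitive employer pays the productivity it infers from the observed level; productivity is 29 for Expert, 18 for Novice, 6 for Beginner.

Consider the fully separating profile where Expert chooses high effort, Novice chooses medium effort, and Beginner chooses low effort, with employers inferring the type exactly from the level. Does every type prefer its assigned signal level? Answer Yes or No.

Separating wages: high effort → 29, medium effort → 18, low effort → 6.
Expert (assigned high effort): low effort: 6 − 0 = 6; medium effort: 18 − 1 = 17; high effort: 29 − 2 = 27. Expert stays.
Novice (assigned medium effort): low effort: 6 − 0 = 6; medium effort: 18 − 6 = 12; high effort: 29 − 12 = 17. Novice prefers high effort.
Beginner (assigned low effort): low effort: 6 − 0 = 6; medium effort: 18 − 8 = 10; high effort: 29 − 16 = 13. Beginner prefers high effort.
At least one type deviates; the separating profile fails.

No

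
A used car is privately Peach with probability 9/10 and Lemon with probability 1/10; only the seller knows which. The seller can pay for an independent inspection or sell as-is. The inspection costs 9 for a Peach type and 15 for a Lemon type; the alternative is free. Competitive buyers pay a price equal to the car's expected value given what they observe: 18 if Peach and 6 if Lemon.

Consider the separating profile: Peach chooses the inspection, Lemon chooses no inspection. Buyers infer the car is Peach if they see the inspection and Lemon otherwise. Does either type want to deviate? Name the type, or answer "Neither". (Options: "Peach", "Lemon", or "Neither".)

Neither

The inspection pays 18; no inspection pays 6.
Peach: assigned the inspection, nets 18 − 9 = 9; deviating to no inspection nets 6.
Lemon: assigned no inspection, nets 6; deviating to the inspection nets 18 − 15 = 3.
Both types strictly prefer their assigned action; no profitable deviation.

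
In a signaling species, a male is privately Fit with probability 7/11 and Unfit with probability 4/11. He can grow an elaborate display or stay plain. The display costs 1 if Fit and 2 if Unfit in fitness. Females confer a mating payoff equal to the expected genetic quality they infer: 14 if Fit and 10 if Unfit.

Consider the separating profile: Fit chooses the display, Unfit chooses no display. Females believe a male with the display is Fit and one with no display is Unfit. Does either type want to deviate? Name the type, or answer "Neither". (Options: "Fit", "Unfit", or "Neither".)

The display pays 14; no display pays 10.
Fit: assigned the display, nets 14 − 1 = 13; deviating to no display nets 10.
Unfit: assigned no display, nets 10; deviating to the display nets 14 − 2 = 12.
The Unfit type gains 2 by deviating.

Unfit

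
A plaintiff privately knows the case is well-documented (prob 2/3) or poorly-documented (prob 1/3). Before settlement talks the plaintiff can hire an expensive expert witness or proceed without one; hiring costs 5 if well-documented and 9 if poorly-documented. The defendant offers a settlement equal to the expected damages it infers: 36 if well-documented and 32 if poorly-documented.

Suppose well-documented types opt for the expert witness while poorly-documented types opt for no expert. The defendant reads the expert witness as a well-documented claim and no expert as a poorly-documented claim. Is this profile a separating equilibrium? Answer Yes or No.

Under these beliefs, the expert witness earns settlement 36 and no expert earns settlement 32.
well-documented: the expert witness nets 36 − 5 = 31; no expert nets 32. well-documented would deviate to no expert.
poorly-documented: the expert witness nets 36 − 9 = 27; no expert nets 32. poorly-documented prefers no expert.
well-documented has a profitable deviation, so the profile is not an equilibrium.

No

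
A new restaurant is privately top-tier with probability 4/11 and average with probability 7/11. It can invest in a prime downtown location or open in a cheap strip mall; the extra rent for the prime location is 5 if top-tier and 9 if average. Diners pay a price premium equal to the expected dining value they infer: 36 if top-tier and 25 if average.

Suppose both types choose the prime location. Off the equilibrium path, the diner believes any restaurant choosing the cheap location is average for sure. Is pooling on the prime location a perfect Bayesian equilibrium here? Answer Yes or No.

On path, the diner holds the prior and pays 4/11·36 + 7/11·25 = 29. Off path (the cheap location), believing average, it pays 25.
top-tier: the prime location nets 29 − 5 = 24; the cheap location nets 25. top-tier would deviate.
average: the prime location nets 29 − 9 = 20; the cheap location nets 25. average would deviate.
A type deviates, so pooling fails.

No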